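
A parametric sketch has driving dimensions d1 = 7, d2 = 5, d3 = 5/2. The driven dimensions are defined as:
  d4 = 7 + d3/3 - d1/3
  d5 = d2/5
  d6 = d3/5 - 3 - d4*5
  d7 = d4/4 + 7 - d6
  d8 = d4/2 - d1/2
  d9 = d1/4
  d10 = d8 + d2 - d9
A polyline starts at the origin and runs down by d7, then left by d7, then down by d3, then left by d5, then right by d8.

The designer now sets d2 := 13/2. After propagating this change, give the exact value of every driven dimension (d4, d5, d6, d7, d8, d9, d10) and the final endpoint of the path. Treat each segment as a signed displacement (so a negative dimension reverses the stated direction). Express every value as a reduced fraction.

d4 = 11/2
d5 = 13/10
d6 = -30
d7 = 307/8
d8 = -3/4
d9 = 7/4
d10 = 4
endpoint = (-1617/40, -327/8)

Apply edit: d2 := 13/2
  d4 = 7 + d3/3 - d1/3 = 11/2
  d5 = d2/5 = 13/10
  d6 = d3/5 - 3 - d4*5 = -30
  d7 = d4/4 + 7 - d6 = 307/8
  d8 = d4/2 - d1/2 = -3/4
  d9 = d1/4 = 7/4
  d10 = d8 + d2 - d9 = 4
Walk from origin (0, 0):
  seg 1: down by d7 = 307/8 → (0, -307/8)
  seg 2: left by d7 = 307/8 → (-307/8, -307/8)
  seg 3: down by d3 = 5/2 → (-307/8, -327/8)
  seg 4: left by d5 = 13/10 → (-1587/40, -327/8)
  seg 5: right by d8 = -3/4 → (-1617/40, -327/8)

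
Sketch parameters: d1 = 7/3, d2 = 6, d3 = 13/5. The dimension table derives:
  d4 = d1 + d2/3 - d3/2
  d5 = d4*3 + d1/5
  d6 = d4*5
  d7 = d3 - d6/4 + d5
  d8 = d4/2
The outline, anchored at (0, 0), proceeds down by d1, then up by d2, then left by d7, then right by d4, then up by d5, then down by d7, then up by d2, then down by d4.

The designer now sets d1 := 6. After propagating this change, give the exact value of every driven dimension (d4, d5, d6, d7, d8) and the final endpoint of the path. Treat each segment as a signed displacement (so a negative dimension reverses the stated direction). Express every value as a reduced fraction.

Apply edit: d1 := 6
  d4 = d1 + d2/3 - d3/2 = 67/10
  d5 = d4*3 + d1/5 = 213/10
  d6 = d4*5 = 67/2
  d7 = d3 - d6/4 + d5 = 621/40
  d8 = d4/2 = 67/20
Walk from origin (0, 0):
  seg 1: down by d1 = 6 → (0, -6)
  seg 2: up by d2 = 6 → (0, 0)
  seg 3: left by d7 = 621/40 → (-621/40, 0)
  seg 4: right by d4 = 67/10 → (-353/40, 0)
  seg 5: up by d5 = 213/10 → (-353/40, 213/10)
  seg 6: down by d7 = 621/40 → (-353/40, 231/40)
  seg 7: up by d2 = 6 → (-353/40, 471/40)
  seg 8: down by d4 = 67/10 → (-353/40, 203/40)

d4 = 67/10
d5 = 213/10
d6 = 67/2
d7 = 621/40
d8 = 67/20
endpoint = (-353/40, 203/40)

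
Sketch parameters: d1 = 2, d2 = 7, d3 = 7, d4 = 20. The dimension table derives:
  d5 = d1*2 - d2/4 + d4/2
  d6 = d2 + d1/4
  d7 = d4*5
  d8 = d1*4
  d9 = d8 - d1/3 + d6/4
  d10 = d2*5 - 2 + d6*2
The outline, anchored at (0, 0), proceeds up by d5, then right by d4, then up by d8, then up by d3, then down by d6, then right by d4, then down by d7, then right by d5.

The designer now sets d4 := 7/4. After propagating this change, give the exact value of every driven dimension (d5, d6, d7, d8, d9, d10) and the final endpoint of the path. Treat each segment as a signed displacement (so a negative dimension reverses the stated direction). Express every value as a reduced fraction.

d5 = 25/8
d6 = 15/2
d7 = 35/4
d8 = 8
d9 = 221/24
d10 = 48
endpoint = (53/8, 15/8)

Apply edit: d4 := 7/4
  d5 = d1*2 - d2/4 + d4/2 = 25/8
  d6 = d2 + d1/4 = 15/2
  d7 = d4*5 = 35/4
  d8 = d1*4 = 8
  d9 = d8 - d1/3 + d6/4 = 221/24
  d10 = d2*5 - 2 + d6*2 = 48
Walk from origin (0, 0):
  seg 1: up by d5 = 25/8 → (0, 25/8)
  seg 2: right by d4 = 7/4 → (7/4, 25/8)
  seg 3: up by d8 = 8 → (7/4, 89/8)
  seg 4: up by d3 = 7 → (7/4, 145/8)
  seg 5: down by d6 = 15/2 → (7/4, 85/8)
  seg 6: right by d4 = 7/4 → (7/2, 85/8)
  seg 7: down by d7 = 35/4 → (7/2, 15/8)
  seg 8: right by d5 = 25/8 → (53/8, 15/8)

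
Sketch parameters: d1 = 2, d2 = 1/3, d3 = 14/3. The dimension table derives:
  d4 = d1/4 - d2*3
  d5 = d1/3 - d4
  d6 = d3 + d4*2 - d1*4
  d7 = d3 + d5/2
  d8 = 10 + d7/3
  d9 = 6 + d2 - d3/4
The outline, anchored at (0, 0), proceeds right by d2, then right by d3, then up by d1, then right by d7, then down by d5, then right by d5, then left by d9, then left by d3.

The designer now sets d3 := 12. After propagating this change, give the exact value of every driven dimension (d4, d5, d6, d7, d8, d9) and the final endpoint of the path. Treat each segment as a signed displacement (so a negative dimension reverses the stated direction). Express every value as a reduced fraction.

Apply edit: d3 := 12
  d4 = d1/4 - d2*3 = -1/2
  d5 = d1/3 - d4 = 7/6
  d6 = d3 + d4*2 - d1*4 = 3
  d7 = d3 + d5/2 = 151/12
  d8 = 10 + d7/3 = 511/36
  d9 = 6 + d2 - d3/4 = 10/3
Walk from origin (0, 0):
  seg 1: right by d2 = 1/3 → (1/3, 0)
  seg 2: right by d3 = 12 → (37/3, 0)
  seg 3: up by d1 = 2 → (37/3, 2)
  seg 4: right by d7 = 151/12 → (299/12, 2)
  seg 5: down by d5 = 7/6 → (299/12, 5/6)
  seg 6: right by d5 = 7/6 → (313/12, 5/6)
  seg 7: left by d9 = 10/3 → (91/4, 5/6)
  seg 8: left by d3 = 12 → (43/4, 5/6)

d4 = -1/2
d5 = 7/6
d6 = 3
d7 = 151/12
d8 = 511/36
d9 = 10/3
endpoint = (43/4, 5/6)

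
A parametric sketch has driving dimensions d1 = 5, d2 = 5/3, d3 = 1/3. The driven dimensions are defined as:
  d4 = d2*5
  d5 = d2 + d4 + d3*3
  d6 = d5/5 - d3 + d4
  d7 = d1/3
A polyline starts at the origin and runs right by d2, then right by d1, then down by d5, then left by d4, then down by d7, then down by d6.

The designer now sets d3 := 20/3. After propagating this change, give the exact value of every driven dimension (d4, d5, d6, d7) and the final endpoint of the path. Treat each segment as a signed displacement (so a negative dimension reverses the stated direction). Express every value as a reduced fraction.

d4 = 25/3
d5 = 30
d6 = 23/3
d7 = 5/3
endpoint = (-5/3, -118/3)

Apply edit: d3 := 20/3
  d4 = d2*5 = 25/3
  d5 = d2 + d4 + d3*3 = 30
  d6 = d5/5 - d3 + d4 = 23/3
  d7 = d1/3 = 5/3
Walk from origin (0, 0):
  seg 1: right by d2 = 5/3 → (5/3, 0)
  seg 2: right by d1 = 5 → (20/3, 0)
  seg 3: down by d5 = 30 → (20/3, -30)
  seg 4: left by d4 = 25/3 → (-5/3, -30)
  seg 5: down by d7 = 5/3 → (-5/3, -95/3)
  seg 6: down by d6 = 23/3 → (-5/3, -118/3)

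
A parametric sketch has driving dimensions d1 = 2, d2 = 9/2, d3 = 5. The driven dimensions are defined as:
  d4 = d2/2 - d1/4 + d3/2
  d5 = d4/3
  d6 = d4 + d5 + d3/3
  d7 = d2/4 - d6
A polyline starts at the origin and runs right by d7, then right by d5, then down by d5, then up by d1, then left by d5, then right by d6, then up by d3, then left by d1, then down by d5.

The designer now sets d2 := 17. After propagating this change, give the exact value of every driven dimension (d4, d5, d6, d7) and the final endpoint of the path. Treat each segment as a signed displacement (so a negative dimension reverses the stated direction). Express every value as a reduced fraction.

Apply edit: d2 := 17
  d4 = d2/2 - d1/4 + d3/2 = 21/2
  d5 = d4/3 = 7/2
  d6 = d4 + d5 + d3/3 = 47/3
  d7 = d2/4 - d6 = -137/12
Walk from origin (0, 0):
  seg 1: right by d7 = -137/12 → (-137/12, 0)
  seg 2: right by d5 = 7/2 → (-95/12, 0)
  seg 3: down by d5 = 7/2 → (-95/12, -7/2)
  seg 4: up by d1 = 2 → (-95/12, -3/2)
  seg 5: left by d5 = 7/2 → (-137/12, -3/2)
  seg 6: right by d6 = 47/3 → (17/4, -3/2)
  seg 7: up by d3 = 5 → (17/4, 7/2)
  seg 8: left by d1 = 2 → (9/4, 7/2)
  seg 9: down by d5 = 7/2 → (9/4, 0)

d4 = 21/2
d5 = 7/2
d6 = 47/3
d7 = -137/12
endpoint = (9/4, 0)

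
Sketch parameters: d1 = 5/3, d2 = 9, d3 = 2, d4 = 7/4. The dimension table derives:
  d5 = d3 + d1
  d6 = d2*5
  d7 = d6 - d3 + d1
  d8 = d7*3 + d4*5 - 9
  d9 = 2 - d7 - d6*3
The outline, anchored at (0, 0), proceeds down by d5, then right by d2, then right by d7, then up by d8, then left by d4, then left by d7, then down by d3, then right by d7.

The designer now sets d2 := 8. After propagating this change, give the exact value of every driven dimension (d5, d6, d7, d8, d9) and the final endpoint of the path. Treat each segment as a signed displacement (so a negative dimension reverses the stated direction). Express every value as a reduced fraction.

d5 = 11/3
d6 = 40
d7 = 119/3
d8 = 475/4
d9 = -473/3
endpoint = (551/12, 1357/12)

Apply edit: d2 := 8
  d5 = d3 + d1 = 11/3
  d6 = d2*5 = 40
  d7 = d6 - d3 + d1 = 119/3
  d8 = d7*3 + d4*5 - 9 = 475/4
  d9 = 2 - d7 - d6*3 = -473/3
Walk from origin (0, 0):
  seg 1: down by d5 = 11/3 → (0, -11/3)
  seg 2: right by d2 = 8 → (8, -11/3)
  seg 3: right by d7 = 119/3 → (143/3, -11/3)
  seg 4: up by d8 = 475/4 → (143/3, 1381/12)
  seg 5: left by d4 = 7/4 → (551/12, 1381/12)
  seg 6: left by d7 = 119/3 → (25/4, 1381/12)
  seg 7: down by d3 = 2 → (25/4, 1357/12)
  seg 8: right by d7 = 119/3 → (551/12, 1357/12)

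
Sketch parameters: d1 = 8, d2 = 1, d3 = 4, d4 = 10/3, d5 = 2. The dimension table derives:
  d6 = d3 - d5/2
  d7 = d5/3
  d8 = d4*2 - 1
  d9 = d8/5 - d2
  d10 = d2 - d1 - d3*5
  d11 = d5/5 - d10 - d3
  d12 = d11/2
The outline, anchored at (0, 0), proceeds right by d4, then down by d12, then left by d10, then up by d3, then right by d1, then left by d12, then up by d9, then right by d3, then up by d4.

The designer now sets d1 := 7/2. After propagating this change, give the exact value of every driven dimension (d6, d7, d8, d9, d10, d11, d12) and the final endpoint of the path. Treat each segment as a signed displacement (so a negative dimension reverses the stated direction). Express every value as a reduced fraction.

Apply edit: d1 := 7/2
  d6 = d3 - d5/2 = 3
  d7 = d5/3 = 2/3
  d8 = d4*2 - 1 = 17/3
  d9 = d8/5 - d2 = 2/15
  d10 = d2 - d1 - d3*5 = -45/2
  d11 = d5/5 - d10 - d3 = 189/10
  d12 = d11/2 = 189/20
Walk from origin (0, 0):
  seg 1: right by d4 = 10/3 → (10/3, 0)
  seg 2: down by d12 = 189/20 → (10/3, -189/20)
  seg 3: left by d10 = -45/2 → (155/6, -189/20)
  seg 4: up by d3 = 4 → (155/6, -109/20)
  seg 5: right by d1 = 7/2 → (88/3, -109/20)
  seg 6: left by d12 = 189/20 → (1193/60, -109/20)
  seg 7: up by d9 = 2/15 → (1193/60, -319/60)
  seg 8: right by d3 = 4 → (1433/60, -319/60)
  seg 9: up by d4 = 10/3 → (1433/60, -119/60)

d6 = 3
d7 = 2/3
d8 = 17/3
d9 = 2/15
d10 = -45/2
d11 = 189/10
d12 = 189/20
endpoint = (1433/60, -119/60)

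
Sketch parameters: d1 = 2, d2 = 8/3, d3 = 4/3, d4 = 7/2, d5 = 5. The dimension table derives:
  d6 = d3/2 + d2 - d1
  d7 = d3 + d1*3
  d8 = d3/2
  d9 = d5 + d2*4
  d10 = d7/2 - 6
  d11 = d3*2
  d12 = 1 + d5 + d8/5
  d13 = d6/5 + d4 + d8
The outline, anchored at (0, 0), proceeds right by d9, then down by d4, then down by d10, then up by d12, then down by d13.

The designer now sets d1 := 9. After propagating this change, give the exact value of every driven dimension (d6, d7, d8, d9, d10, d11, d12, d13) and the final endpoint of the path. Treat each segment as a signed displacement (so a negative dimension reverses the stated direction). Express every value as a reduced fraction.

Apply edit: d1 := 9
  d6 = d3/2 + d2 - d1 = -17/3
  d7 = d3 + d1*3 = 85/3
  d8 = d3/2 = 2/3
  d9 = d5 + d2*4 = 47/3
  d10 = d7/2 - 6 = 49/6
  d11 = d3*2 = 8/3
  d12 = 1 + d5 + d8/5 = 92/15
  d13 = d6/5 + d4 + d8 = 91/30
Walk from origin (0, 0):
  seg 1: right by d9 = 47/3 → (47/3, 0)
  seg 2: down by d4 = 7/2 → (47/3, -7/2)
  seg 3: down by d10 = 49/6 → (47/3, -35/3)
  seg 4: up by d12 = 92/15 → (47/3, -83/15)
  seg 5: down by d13 = 91/30 → (47/3, -257/30)

d6 = -17/3
d7 = 85/3
d8 = 2/3
d9 = 47/3
d10 = 49/6
d11 = 8/3
d12 = 92/15
d13 = 91/30
endpoint = (47/3, -257/30)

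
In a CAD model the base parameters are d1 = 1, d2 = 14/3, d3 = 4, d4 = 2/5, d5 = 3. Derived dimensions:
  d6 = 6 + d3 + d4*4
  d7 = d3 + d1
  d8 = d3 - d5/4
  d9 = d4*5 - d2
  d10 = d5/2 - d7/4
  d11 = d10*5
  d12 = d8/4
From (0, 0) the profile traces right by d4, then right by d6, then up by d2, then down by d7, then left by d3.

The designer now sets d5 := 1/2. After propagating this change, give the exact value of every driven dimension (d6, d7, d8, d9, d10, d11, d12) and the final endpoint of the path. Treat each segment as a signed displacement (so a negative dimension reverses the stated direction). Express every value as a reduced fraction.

d6 = 58/5
d7 = 5
d8 = 31/8
d9 = -8/3
d10 = -1
d11 = -5
d12 = 31/32
endpoint = (8, -1/3)

Apply edit: d5 := 1/2
  d6 = 6 + d3 + d4*4 = 58/5
  d7 = d3 + d1 = 5
  d8 = d3 - d5/4 = 31/8
  d9 = d4*5 - d2 = -8/3
  d10 = d5/2 - d7/4 = -1
  d11 = d10*5 = -5
  d12 = d8/4 = 31/32
Walk from origin (0, 0):
  seg 1: right by d4 = 2/5 → (2/5, 0)
  seg 2: right by d6 = 58/5 → (12, 0)
  seg 3: up by d2 = 14/3 → (12, 14/3)
  seg 4: down by d7 = 5 → (12, -1/3)
  seg 5: left by d3 = 4 → (8, -1/3)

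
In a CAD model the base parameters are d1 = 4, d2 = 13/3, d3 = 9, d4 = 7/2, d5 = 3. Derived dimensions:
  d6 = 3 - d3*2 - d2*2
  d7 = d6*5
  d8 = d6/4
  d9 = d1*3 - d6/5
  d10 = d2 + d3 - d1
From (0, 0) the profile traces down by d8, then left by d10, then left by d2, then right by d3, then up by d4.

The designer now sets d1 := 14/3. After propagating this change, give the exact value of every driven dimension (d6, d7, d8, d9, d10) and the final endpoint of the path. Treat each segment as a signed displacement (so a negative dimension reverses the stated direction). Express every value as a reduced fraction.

d6 = -71/3
d7 = -355/3
d8 = -71/12
d9 = 281/15
d10 = 26/3
endpoint = (-4, 113/12)

Apply edit: d1 := 14/3
  d6 = 3 - d3*2 - d2*2 = -71/3
  d7 = d6*5 = -355/3
  d8 = d6/4 = -71/12
  d9 = d1*3 - d6/5 = 281/15
  d10 = d2 + d3 - d1 = 26/3
Walk from origin (0, 0):
  seg 1: down by d8 = -71/12 → (0, 71/12)
  seg 2: left by d10 = 26/3 → (-26/3, 71/12)
  seg 3: left by d2 = 13/3 → (-13, 71/12)
  seg 4: right by d3 = 9 → (-4, 71/12)
  seg 5: up by d4 = 7/2 → (-4, 113/12)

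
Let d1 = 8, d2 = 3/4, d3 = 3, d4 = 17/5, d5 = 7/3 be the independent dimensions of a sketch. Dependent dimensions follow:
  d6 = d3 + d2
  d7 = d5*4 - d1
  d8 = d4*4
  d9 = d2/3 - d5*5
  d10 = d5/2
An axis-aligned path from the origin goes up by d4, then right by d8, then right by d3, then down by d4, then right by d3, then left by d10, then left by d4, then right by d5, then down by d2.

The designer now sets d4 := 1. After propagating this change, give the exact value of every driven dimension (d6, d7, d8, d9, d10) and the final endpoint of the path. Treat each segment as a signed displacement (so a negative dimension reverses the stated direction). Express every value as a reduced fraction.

d6 = 15/4
d7 = 4/3
d8 = 4
d9 = -137/12
d10 = 7/6
endpoint = (61/6, -3/4)

Apply edit: d4 := 1
  d6 = d3 + d2 = 15/4
  d7 = d5*4 - d1 = 4/3
  d8 = d4*4 = 4
  d9 = d2/3 - d5*5 = -137/12
  d10 = d5/2 = 7/6
Walk from origin (0, 0):
  seg 1: up by d4 = 1 → (0, 1)
  seg 2: right by d8 = 4 → (4, 1)
  seg 3: right by d3 = 3 → (7, 1)
  seg 4: down by d4 = 1 → (7, 0)
  seg 5: right by d3 = 3 → (10, 0)
  seg 6: left by d10 = 7/6 → (53/6, 0)
  seg 7: left by d4 = 1 → (47/6, 0)
  seg 8: right by d5 = 7/3 → (61/6, 0)
  seg 9: down by d2 = 3/4 → (61/6, -3/4)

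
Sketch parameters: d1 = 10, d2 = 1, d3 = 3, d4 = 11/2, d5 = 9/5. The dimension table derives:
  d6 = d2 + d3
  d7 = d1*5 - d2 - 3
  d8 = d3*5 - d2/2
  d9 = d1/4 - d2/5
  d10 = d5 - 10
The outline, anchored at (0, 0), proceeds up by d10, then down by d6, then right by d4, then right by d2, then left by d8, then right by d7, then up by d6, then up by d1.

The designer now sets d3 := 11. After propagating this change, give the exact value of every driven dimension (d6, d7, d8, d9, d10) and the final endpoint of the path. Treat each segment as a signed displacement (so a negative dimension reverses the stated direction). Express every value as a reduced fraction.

Apply edit: d3 := 11
  d6 = d2 + d3 = 12
  d7 = d1*5 - d2 - 3 = 46
  d8 = d3*5 - d2/2 = 109/2
  d9 = d1/4 - d2/5 = 23/10
  d10 = d5 - 10 = -41/5
Walk from origin (0, 0):
  seg 1: up by d10 = -41/5 → (0, -41/5)
  seg 2: down by d6 = 12 → (0, -101/5)
  seg 3: right by d4 = 11/2 → (11/2, -101/5)
  seg 4: right by d2 = 1 → (13/2, -101/5)
  seg 5: left by d8 = 109/2 → (-48, -101/5)
  seg 6: right by d7 = 46 → (-2, -101/5)
  seg 7: up by d6 = 12 → (-2, -41/5)
  seg 8: up by d1 = 10 → (-2, 9/5)

d6 = 12
d7 = 46
d8 = 109/2
d9 = 23/10
d10 = -41/5
endpoint = (-2, 9/5)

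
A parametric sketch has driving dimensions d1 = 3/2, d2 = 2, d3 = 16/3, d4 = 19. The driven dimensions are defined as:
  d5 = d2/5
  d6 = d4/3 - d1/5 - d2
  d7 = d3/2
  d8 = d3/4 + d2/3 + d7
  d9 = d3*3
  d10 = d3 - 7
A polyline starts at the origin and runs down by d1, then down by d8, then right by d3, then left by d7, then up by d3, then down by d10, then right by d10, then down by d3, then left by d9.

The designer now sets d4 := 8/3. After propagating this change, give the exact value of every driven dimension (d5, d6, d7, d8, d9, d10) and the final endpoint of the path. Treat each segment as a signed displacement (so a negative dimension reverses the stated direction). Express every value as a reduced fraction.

d5 = 2/5
d6 = -127/90
d7 = 8/3
d8 = 14/3
d9 = 16
d10 = -5/3
endpoint = (-15, -9/2)

Apply edit: d4 := 8/3
  d5 = d2/5 = 2/5
  d6 = d4/3 - d1/5 - d2 = -127/90
  d7 = d3/2 = 8/3
  d8 = d3/4 + d2/3 + d7 = 14/3
  d9 = d3*3 = 16
  d10 = d3 - 7 = -5/3
Walk from origin (0, 0):
  seg 1: down by d1 = 3/2 → (0, -3/2)
  seg 2: down by d8 = 14/3 → (0, -37/6)
  seg 3: right by d3 = 16/3 → (16/3, -37/6)
  seg 4: left by d7 = 8/3 → (8/3, -37/6)
  seg 5: up by d3 = 16/3 → (8/3, -5/6)
  seg 6: down by d10 = -5/3 → (8/3, 5/6)
  seg 7: right by d10 = -5/3 → (1, 5/6)
  seg 8: down by d3 = 16/3 → (1, -9/2)
  seg 9: left by d9 = 16 → (-15, -9/2)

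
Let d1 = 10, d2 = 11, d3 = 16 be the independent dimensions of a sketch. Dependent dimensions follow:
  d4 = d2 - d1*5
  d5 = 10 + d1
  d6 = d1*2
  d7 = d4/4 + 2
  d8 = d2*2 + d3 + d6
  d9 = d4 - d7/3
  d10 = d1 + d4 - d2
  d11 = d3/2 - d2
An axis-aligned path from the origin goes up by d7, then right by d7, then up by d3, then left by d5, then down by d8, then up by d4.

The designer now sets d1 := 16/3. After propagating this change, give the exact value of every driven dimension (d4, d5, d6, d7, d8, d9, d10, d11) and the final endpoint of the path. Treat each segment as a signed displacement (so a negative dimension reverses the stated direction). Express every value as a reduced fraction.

Apply edit: d1 := 16/3
  d4 = d2 - d1*5 = -47/3
  d5 = 10 + d1 = 46/3
  d6 = d1*2 = 32/3
  d7 = d4/4 + 2 = -23/12
  d8 = d2*2 + d3 + d6 = 146/3
  d9 = d4 - d7/3 = -541/36
  d10 = d1 + d4 - d2 = -64/3
  d11 = d3/2 - d2 = -3
Walk from origin (0, 0):
  seg 1: up by d7 = -23/12 → (0, -23/12)
  seg 2: right by d7 = -23/12 → (-23/12, -23/12)
  seg 3: up by d3 = 16 → (-23/12, 169/12)
  seg 4: left by d5 = 46/3 → (-69/4, 169/12)
  seg 5: down by d8 = 146/3 → (-69/4, -415/12)
  seg 6: up by d4 = -47/3 → (-69/4, -201/4)

d4 = -47/3
d5 = 46/3
d6 = 32/3
d7 = -23/12
d8 = 146/3
d9 = -541/36
d10 = -64/3
d11 = -3
endpoint = (-69/4, -201/4)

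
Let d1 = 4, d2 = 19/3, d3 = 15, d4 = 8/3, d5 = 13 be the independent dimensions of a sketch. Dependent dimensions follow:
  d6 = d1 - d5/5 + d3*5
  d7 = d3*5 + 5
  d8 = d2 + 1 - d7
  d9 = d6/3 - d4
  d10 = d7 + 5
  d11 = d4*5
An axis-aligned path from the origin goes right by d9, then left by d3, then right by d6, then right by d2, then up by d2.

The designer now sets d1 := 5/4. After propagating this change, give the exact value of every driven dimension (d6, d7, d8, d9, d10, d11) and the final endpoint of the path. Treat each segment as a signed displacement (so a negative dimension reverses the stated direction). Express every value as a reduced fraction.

Apply edit: d1 := 5/4
  d6 = d1 - d5/5 + d3*5 = 1473/20
  d7 = d3*5 + 5 = 80
  d8 = d2 + 1 - d7 = -218/3
  d9 = d6/3 - d4 = 1313/60
  d10 = d7 + 5 = 85
  d11 = d4*5 = 40/3
Walk from origin (0, 0):
  seg 1: right by d9 = 1313/60 → (1313/60, 0)
  seg 2: left by d3 = 15 → (413/60, 0)
  seg 3: right by d6 = 1473/20 → (1208/15, 0)
  seg 4: right by d2 = 19/3 → (1303/15, 0)
  seg 5: up by d2 = 19/3 → (1303/15, 19/3)

d6 = 1473/20
d7 = 80
d8 = -218/3
d9 = 1313/60
d10 = 85
d11 = 40/3
endpoint = (1303/15, 19/3)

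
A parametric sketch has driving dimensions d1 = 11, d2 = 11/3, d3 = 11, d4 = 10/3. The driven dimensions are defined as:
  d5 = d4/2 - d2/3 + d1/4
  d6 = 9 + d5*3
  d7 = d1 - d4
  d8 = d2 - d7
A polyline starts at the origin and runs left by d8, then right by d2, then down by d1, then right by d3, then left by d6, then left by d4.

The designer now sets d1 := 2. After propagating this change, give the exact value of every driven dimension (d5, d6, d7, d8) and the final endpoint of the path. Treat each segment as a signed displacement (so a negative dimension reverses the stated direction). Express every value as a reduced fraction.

Apply edit: d1 := 2
  d5 = d4/2 - d2/3 + d1/4 = 17/18
  d6 = 9 + d5*3 = 71/6
  d7 = d1 - d4 = -4/3
  d8 = d2 - d7 = 5
Walk from origin (0, 0):
  seg 1: left by d8 = 5 → (-5, 0)
  seg 2: right by d2 = 11/3 → (-4/3, 0)
  seg 3: down by d1 = 2 → (-4/3, -2)
  seg 4: right by d3 = 11 → (29/3, -2)
  seg 5: left by d6 = 71/6 → (-13/6, -2)
  seg 6: left by d4 = 10/3 → (-11/2, -2)

d5 = 17/18
d6 = 71/6
d7 = -4/3
d8 = 5
endpoint = (-11/2, -2)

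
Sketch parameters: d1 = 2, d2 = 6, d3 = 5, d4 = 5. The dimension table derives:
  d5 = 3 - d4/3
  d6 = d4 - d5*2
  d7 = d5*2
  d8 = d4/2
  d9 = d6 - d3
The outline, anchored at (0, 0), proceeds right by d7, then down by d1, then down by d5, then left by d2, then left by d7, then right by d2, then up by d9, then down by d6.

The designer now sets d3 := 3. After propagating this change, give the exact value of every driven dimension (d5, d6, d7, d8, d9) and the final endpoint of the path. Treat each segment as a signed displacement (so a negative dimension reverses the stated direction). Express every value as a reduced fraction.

d5 = 4/3
d6 = 7/3
d7 = 8/3
d8 = 5/2
d9 = -2/3
endpoint = (0, -19/3)

Apply edit: d3 := 3
  d5 = 3 - d4/3 = 4/3
  d6 = d4 - d5*2 = 7/3
  d7 = d5*2 = 8/3
  d8 = d4/2 = 5/2
  d9 = d6 - d3 = -2/3
Walk from origin (0, 0):
  seg 1: right by d7 = 8/3 → (8/3, 0)
  seg 2: down by d1 = 2 → (8/3, -2)
  seg 3: down by d5 = 4/3 → (8/3, -10/3)
  seg 4: left by d2 = 6 → (-10/3, -10/3)
  seg 5: left by d7 = 8/3 → (-6, -10/3)
  seg 6: right by d2 = 6 → (0, -10/3)
  seg 7: up by d9 = -2/3 → (0, -4)
  seg 8: down by d6 = 7/3 → (0, -19/3)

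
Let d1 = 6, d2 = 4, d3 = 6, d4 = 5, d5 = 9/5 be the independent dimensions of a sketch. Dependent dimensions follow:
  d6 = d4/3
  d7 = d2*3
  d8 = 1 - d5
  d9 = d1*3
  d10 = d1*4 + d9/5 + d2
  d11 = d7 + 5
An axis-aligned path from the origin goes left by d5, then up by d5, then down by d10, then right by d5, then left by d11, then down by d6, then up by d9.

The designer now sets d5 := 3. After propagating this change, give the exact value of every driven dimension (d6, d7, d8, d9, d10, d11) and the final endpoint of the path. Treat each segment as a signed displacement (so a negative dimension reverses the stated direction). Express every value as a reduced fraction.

Apply edit: d5 := 3
  d6 = d4/3 = 5/3
  d7 = d2*3 = 12
  d8 = 1 - d5 = -2
  d9 = d1*3 = 18
  d10 = d1*4 + d9/5 + d2 = 158/5
  d11 = d7 + 5 = 17
Walk from origin (0, 0):
  seg 1: left by d5 = 3 → (-3, 0)
  seg 2: up by d5 = 3 → (-3, 3)
  seg 3: down by d10 = 158/5 → (-3, -143/5)
  seg 4: right by d5 = 3 → (0, -143/5)
  seg 5: left by d11 = 17 → (-17, -143/5)
  seg 6: down by d6 = 5/3 → (-17, -454/15)
  seg 7: up by d9 = 18 → (-17, -184/15)

d6 = 5/3
d7 = 12
d8 = -2
d9 = 18
d10 = 158/5
d11 = 17
endpoint = (-17, -184/15)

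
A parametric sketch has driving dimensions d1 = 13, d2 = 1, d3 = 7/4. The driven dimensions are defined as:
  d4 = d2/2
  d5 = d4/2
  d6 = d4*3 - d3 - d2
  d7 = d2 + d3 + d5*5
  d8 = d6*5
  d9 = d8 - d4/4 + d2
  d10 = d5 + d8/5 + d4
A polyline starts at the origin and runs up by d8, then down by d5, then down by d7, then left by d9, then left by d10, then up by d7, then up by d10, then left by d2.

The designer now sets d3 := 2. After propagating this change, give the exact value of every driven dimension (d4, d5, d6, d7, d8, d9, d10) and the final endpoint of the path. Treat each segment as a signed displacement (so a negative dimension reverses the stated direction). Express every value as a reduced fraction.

d4 = 1/2
d5 = 1/4
d6 = -3/2
d7 = 17/4
d8 = -15/2
d9 = -53/8
d10 = -3/4
endpoint = (51/8, -17/2)

Apply edit: d3 := 2
  d4 = d2/2 = 1/2
  d5 = d4/2 = 1/4
  d6 = d4*3 - d3 - d2 = -3/2
  d7 = d2 + d3 + d5*5 = 17/4
  d8 = d6*5 = -15/2
  d9 = d8 - d4/4 + d2 = -53/8
  d10 = d5 + d8/5 + d4 = -3/4
Walk from origin (0, 0):
  seg 1: up by d8 = -15/2 → (0, -15/2)
  seg 2: down by d5 = 1/4 → (0, -31/4)
  seg 3: down by d7 = 17/4 → (0, -12)
  seg 4: left by d9 = -53/8 → (53/8, -12)
  seg 5: left by d10 = -3/4 → (59/8, -12)
  seg 6: up by d7 = 17/4 → (59/8, -31/4)
  seg 7: up by d10 = -3/4 → (59/8, -17/2)
  seg 8: left by d2 = 1 → (51/8, -17/2)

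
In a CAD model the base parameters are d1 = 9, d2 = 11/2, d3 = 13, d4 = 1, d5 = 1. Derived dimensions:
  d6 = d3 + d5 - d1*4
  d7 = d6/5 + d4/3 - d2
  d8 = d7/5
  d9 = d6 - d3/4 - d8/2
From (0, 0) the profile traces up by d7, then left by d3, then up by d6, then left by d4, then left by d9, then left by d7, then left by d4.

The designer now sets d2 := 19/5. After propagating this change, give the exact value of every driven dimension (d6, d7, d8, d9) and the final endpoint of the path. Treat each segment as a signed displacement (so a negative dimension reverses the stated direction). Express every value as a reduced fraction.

Apply edit: d2 := 19/5
  d6 = d3 + d5 - d1*4 = -22
  d7 = d6/5 + d4/3 - d2 = -118/15
  d8 = d7/5 = -118/75
  d9 = d6 - d3/4 - d8/2 = -7339/300
Walk from origin (0, 0):
  seg 1: up by d7 = -118/15 → (0, -118/15)
  seg 2: left by d3 = 13 → (-13, -118/15)
  seg 3: up by d6 = -22 → (-13, -448/15)
  seg 4: left by d4 = 1 → (-14, -448/15)
  seg 5: left by d9 = -7339/300 → (3139/300, -448/15)
  seg 6: left by d7 = -118/15 → (1833/100, -448/15)
  seg 7: left by d4 = 1 → (1733/100, -448/15)

d6 = -22
d7 = -118/15
d8 = -118/75
d9 = -7339/300
endpoint = (1733/100, -448/15)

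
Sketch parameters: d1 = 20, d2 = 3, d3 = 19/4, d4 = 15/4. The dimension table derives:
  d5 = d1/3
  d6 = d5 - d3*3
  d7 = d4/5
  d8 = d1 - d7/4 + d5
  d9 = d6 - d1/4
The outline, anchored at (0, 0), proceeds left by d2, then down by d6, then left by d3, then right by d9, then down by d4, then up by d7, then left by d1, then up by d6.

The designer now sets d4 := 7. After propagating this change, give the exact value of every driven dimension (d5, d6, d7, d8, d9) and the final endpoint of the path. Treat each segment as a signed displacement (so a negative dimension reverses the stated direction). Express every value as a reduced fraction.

Apply edit: d4 := 7
  d5 = d1/3 = 20/3
  d6 = d5 - d3*3 = -91/12
  d7 = d4/5 = 7/5
  d8 = d1 - d7/4 + d5 = 1579/60
  d9 = d6 - d1/4 = -151/12
Walk from origin (0, 0):
  seg 1: left by d2 = 3 → (-3, 0)
  seg 2: down by d6 = -91/12 → (-3, 91/12)
  seg 3: left by d3 = 19/4 → (-31/4, 91/12)
  seg 4: right by d9 = -151/12 → (-61/3, 91/12)
  seg 5: down by d4 = 7 → (-61/3, 7/12)
  seg 6: up by d7 = 7/5 → (-61/3, 119/60)
  seg 7: left by d1 = 20 → (-121/3, 119/60)
  seg 8: up by d6 = -91/12 → (-121/3, -28/5)

d5 = 20/3
d6 = -91/12
d7 = 7/5
d8 = 1579/60
d9 = -151/12
endpoint = (-121/3, -28/5)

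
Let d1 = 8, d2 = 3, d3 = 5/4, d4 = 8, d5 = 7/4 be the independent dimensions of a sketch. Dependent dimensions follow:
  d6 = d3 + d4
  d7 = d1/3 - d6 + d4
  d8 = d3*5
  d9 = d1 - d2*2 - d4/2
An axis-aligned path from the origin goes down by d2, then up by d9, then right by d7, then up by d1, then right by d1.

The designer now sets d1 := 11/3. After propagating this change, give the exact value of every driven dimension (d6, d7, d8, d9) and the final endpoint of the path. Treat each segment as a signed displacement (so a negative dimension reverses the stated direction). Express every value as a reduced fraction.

Apply edit: d1 := 11/3
  d6 = d3 + d4 = 37/4
  d7 = d1/3 - d6 + d4 = -1/36
  d8 = d3*5 = 25/4
  d9 = d1 - d2*2 - d4/2 = -19/3
Walk from origin (0, 0):
  seg 1: down by d2 = 3 → (0, -3)
  seg 2: up by d9 = -19/3 → (0, -28/3)
  seg 3: right by d7 = -1/36 → (-1/36, -28/3)
  seg 4: up by d1 = 11/3 → (-1/36, -17/3)
  seg 5: right by d1 = 11/3 → (131/36, -17/3)

d6 = 37/4
d7 = -1/36
d8 = 25/4
d9 = -19/3
endpoint = (131/36, -17/3)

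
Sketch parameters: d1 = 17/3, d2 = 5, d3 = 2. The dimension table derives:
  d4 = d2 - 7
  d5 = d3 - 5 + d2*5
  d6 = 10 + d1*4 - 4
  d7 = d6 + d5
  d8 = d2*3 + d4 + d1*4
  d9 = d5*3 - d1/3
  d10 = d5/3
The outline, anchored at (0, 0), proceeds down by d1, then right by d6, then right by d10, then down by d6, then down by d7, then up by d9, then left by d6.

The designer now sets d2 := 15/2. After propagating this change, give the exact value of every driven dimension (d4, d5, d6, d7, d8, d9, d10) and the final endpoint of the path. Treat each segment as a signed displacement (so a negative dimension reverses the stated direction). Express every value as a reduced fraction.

Apply edit: d2 := 15/2
  d4 = d2 - 7 = 1/2
  d5 = d3 - 5 + d2*5 = 69/2
  d6 = 10 + d1*4 - 4 = 86/3
  d7 = d6 + d5 = 379/6
  d8 = d2*3 + d4 + d1*4 = 137/3
  d9 = d5*3 - d1/3 = 1829/18
  d10 = d5/3 = 23/2
Walk from origin (0, 0):
  seg 1: down by d1 = 17/3 → (0, -17/3)
  seg 2: right by d6 = 86/3 → (86/3, -17/3)
  seg 3: right by d10 = 23/2 → (241/6, -17/3)
  seg 4: down by d6 = 86/3 → (241/6, -103/3)
  seg 5: down by d7 = 379/6 → (241/6, -195/2)
  seg 6: up by d9 = 1829/18 → (241/6, 37/9)
  seg 7: left by d6 = 86/3 → (23/2, 37/9)

d4 = 1/2
d5 = 69/2
d6 = 86/3
d7 = 379/6
d8 = 137/3
d9 = 1829/18
d10 = 23/2
endpoint = (23/2, 37/9)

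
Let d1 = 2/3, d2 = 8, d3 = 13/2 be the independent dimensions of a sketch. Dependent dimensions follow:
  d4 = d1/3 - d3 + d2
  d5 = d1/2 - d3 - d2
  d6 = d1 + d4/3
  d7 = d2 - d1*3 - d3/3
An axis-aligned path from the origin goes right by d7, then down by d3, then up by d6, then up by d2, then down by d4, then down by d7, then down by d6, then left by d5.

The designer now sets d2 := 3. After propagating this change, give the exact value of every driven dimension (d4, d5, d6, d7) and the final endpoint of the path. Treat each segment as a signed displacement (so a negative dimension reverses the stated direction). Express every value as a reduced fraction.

Apply edit: d2 := 3
  d4 = d1/3 - d3 + d2 = -59/18
  d5 = d1/2 - d3 - d2 = -55/6
  d6 = d1 + d4/3 = -23/54
  d7 = d2 - d1*3 - d3/3 = -7/6
Walk from origin (0, 0):
  seg 1: right by d7 = -7/6 → (-7/6, 0)
  seg 2: down by d3 = 13/2 → (-7/6, -13/2)
  seg 3: up by d6 = -23/54 → (-7/6, -187/27)
  seg 4: up by d2 = 3 → (-7/6, -106/27)
  seg 5: down by d4 = -59/18 → (-7/6, -35/54)
  seg 6: down by d7 = -7/6 → (-7/6, 14/27)
  seg 7: down by d6 = -23/54 → (-7/6, 17/18)
  seg 8: left by d5 = -55/6 → (8, 17/18)

d4 = -59/18
d5 = -55/6
d6 = -23/54
d7 = -7/6
endpoint = (8, 17/18)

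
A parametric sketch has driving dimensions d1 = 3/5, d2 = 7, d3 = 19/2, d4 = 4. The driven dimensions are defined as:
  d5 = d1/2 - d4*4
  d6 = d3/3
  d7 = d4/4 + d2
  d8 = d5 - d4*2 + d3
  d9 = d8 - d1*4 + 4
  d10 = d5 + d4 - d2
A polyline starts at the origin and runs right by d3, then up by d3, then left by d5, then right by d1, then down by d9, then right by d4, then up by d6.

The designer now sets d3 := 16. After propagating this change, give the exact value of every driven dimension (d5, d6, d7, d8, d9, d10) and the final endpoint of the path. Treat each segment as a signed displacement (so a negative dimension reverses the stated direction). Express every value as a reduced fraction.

d5 = -157/10
d6 = 16/3
d7 = 8
d8 = -77/10
d9 = -61/10
d10 = -187/10
endpoint = (363/10, 823/30)

Apply edit: d3 := 16
  d5 = d1/2 - d4*4 = -157/10
  d6 = d3/3 = 16/3
  d7 = d4/4 + d2 = 8
  d8 = d5 - d4*2 + d3 = -77/10
  d9 = d8 - d1*4 + 4 = -61/10
  d10 = d5 + d4 - d2 = -187/10
Walk from origin (0, 0):
  seg 1: right by d3 = 16 → (16, 0)
  seg 2: up by d3 = 16 → (16, 16)
  seg 3: left by d5 = -157/10 → (317/10, 16)
  seg 4: right by d1 = 3/5 → (323/10, 16)
  seg 5: down by d9 = -61/10 → (323/10, 221/10)
  seg 6: right by d4 = 4 → (363/10, 221/10)
  seg 7: up by d6 = 16/3 → (363/10, 823/30)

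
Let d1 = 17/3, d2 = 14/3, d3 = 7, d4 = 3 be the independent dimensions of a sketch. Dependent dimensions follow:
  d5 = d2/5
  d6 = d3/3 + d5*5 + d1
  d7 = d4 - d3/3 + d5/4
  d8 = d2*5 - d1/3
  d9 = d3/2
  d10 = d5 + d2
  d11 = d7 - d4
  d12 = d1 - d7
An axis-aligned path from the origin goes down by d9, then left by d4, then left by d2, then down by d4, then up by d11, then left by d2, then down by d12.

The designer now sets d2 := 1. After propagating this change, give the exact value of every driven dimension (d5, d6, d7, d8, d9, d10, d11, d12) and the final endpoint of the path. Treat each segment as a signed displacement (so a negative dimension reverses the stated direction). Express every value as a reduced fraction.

Apply edit: d2 := 1
  d5 = d2/5 = 1/5
  d6 = d3/3 + d5*5 + d1 = 9
  d7 = d4 - d3/3 + d5/4 = 43/60
  d8 = d2*5 - d1/3 = 28/9
  d9 = d3/2 = 7/2
  d10 = d5 + d2 = 6/5
  d11 = d7 - d4 = -137/60
  d12 = d1 - d7 = 99/20
Walk from origin (0, 0):
  seg 1: down by d9 = 7/2 → (0, -7/2)
  seg 2: left by d4 = 3 → (-3, -7/2)
  seg 3: left by d2 = 1 → (-4, -7/2)
  seg 4: down by d4 = 3 → (-4, -13/2)
  seg 5: up by d11 = -137/60 → (-4, -527/60)
  seg 6: left by d2 = 1 → (-5, -527/60)
  seg 7: down by d12 = 99/20 → (-5, -206/15)

d5 = 1/5
d6 = 9
d7 = 43/60
d8 = 28/9
d9 = 7/2
d10 = 6/5
d11 = -137/60
d12 = 99/20
endpoint = (-5, -206/15)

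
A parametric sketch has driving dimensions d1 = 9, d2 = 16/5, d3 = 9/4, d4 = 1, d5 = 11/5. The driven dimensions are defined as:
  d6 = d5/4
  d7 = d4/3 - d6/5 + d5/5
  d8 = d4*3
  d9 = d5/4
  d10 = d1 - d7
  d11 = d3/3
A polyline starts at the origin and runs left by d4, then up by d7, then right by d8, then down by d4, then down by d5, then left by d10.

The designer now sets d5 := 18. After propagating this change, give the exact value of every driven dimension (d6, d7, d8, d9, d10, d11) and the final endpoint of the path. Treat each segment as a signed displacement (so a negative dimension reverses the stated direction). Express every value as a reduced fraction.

Apply edit: d5 := 18
  d6 = d5/4 = 9/2
  d7 = d4/3 - d6/5 + d5/5 = 91/30
  d8 = d4*3 = 3
  d9 = d5/4 = 9/2
  d10 = d1 - d7 = 179/30
  d11 = d3/3 = 3/4
Walk from origin (0, 0):
  seg 1: left by d4 = 1 → (-1, 0)
  seg 2: up by d7 = 91/30 → (-1, 91/30)
  seg 3: right by d8 = 3 → (2, 91/30)
  seg 4: down by d4 = 1 → (2, 61/30)
  seg 5: down by d5 = 18 → (2, -479/30)
  seg 6: left by d10 = 179/30 → (-119/30, -479/30)

d6 = 9/2
d7 = 91/30
d8 = 3
d9 = 9/2
d10 = 179/30
d11 = 3/4
endpoint = (-119/30, -479/30)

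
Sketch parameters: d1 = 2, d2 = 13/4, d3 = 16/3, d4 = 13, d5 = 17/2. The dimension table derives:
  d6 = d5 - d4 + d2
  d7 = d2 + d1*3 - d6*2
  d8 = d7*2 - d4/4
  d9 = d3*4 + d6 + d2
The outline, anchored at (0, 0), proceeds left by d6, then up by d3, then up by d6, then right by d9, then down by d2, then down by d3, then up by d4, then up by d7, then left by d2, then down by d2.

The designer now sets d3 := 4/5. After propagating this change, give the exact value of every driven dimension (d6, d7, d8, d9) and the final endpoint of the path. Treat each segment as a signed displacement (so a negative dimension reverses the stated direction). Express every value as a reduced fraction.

Apply edit: d3 := 4/5
  d6 = d5 - d4 + d2 = -5/4
  d7 = d2 + d1*3 - d6*2 = 47/4
  d8 = d7*2 - d4/4 = 81/4
  d9 = d3*4 + d6 + d2 = 26/5
Walk from origin (0, 0):
  seg 1: left by d6 = -5/4 → (5/4, 0)
  seg 2: up by d3 = 4/5 → (5/4, 4/5)
  seg 3: up by d6 = -5/4 → (5/4, -9/20)
  seg 4: right by d9 = 26/5 → (129/20, -9/20)
  seg 5: down by d2 = 13/4 → (129/20, -37/10)
  seg 6: down by d3 = 4/5 → (129/20, -9/2)
  seg 7: up by d4 = 13 → (129/20, 17/2)
  seg 8: up by d7 = 47/4 → (129/20, 81/4)
  seg 9: left by d2 = 13/4 → (16/5, 81/4)
  seg 10: down by d2 = 13/4 → (16/5, 17)

d6 = -5/4
d7 = 47/4
d8 = 81/4
d9 = 26/5
endpoint = (16/5, 17)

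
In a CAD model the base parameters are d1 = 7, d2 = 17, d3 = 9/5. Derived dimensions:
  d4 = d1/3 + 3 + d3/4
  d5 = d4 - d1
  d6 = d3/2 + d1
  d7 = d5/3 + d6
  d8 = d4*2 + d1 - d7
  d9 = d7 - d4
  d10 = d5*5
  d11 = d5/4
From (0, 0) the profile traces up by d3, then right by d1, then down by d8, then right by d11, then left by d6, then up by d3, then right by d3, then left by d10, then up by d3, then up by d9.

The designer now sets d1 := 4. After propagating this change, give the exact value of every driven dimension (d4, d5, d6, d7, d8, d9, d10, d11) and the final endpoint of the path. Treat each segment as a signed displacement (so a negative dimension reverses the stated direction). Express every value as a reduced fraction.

d4 = 287/60
d5 = 47/60
d6 = 49/10
d7 = 929/180
d8 = 1513/180
d9 = 17/45
d10 = 47/12
d11 = 47/240
endpoint = (-677/240, -473/180)

Apply edit: d1 := 4
  d4 = d1/3 + 3 + d3/4 = 287/60
  d5 = d4 - d1 = 47/60
  d6 = d3/2 + d1 = 49/10
  d7 = d5/3 + d6 = 929/180
  d8 = d4*2 + d1 - d7 = 1513/180
  d9 = d7 - d4 = 17/45
  d10 = d5*5 = 47/12
  d11 = d5/4 = 47/240
Walk from origin (0, 0):
  seg 1: up by d3 = 9/5 → (0, 9/5)
  seg 2: right by d1 = 4 → (4, 9/5)
  seg 3: down by d8 = 1513/180 → (4, -1189/180)
  seg 4: right by d11 = 47/240 → (1007/240, -1189/180)
  seg 5: left by d6 = 49/10 → (-169/240, -1189/180)
  seg 6: up by d3 = 9/5 → (-169/240, -173/36)
  seg 7: right by d3 = 9/5 → (263/240, -173/36)
  seg 8: left by d10 = 47/12 → (-677/240, -173/36)
  seg 9: up by d3 = 9/5 → (-677/240, -541/180)
  seg 10: up by d9 = 17/45 → (-677/240, -473/180)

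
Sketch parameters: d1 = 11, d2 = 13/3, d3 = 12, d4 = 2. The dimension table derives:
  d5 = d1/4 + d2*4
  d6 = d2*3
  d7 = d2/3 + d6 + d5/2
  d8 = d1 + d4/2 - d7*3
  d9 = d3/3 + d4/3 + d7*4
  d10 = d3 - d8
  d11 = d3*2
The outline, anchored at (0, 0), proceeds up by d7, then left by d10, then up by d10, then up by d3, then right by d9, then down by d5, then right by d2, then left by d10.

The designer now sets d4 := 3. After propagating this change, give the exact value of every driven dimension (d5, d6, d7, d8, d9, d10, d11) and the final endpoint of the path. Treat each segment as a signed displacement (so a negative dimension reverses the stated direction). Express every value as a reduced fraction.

Apply edit: d4 := 3
  d5 = d1/4 + d2*4 = 241/12
  d6 = d2*3 = 13
  d7 = d2/3 + d6 + d5/2 = 1763/72
  d8 = d1 + d4/2 - d7*3 = -1463/24
  d9 = d3/3 + d4/3 + d7*4 = 1853/18
  d10 = d3 - d8 = 1751/24
  d11 = d3*2 = 24
Walk from origin (0, 0):
  seg 1: up by d7 = 1763/72 → (0, 1763/72)
  seg 2: left by d10 = 1751/24 → (-1751/24, 1763/72)
  seg 3: up by d10 = 1751/24 → (-1751/24, 877/9)
  seg 4: up by d3 = 12 → (-1751/24, 985/9)
  seg 5: right by d9 = 1853/18 → (2159/72, 985/9)
  seg 6: down by d5 = 241/12 → (2159/72, 3217/36)
  seg 7: right by d2 = 13/3 → (2471/72, 3217/36)
  seg 8: left by d10 = 1751/24 → (-1391/36, 3217/36)

d5 = 241/12
d6 = 13
d7 = 1763/72
d8 = -1463/24
d9 = 1853/18
d10 = 1751/24
d11 = 24
endpoint = (-1391/36, 3217/36)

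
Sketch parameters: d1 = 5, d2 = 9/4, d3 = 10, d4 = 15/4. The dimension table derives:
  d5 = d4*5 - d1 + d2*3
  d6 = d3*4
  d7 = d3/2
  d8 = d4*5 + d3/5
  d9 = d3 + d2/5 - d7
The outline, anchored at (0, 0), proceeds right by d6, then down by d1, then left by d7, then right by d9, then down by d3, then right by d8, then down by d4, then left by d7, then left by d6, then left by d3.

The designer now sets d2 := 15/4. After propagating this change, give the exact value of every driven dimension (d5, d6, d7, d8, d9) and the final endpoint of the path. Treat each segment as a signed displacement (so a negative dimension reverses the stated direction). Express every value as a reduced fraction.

Apply edit: d2 := 15/4
  d5 = d4*5 - d1 + d2*3 = 25
  d6 = d3*4 = 40
  d7 = d3/2 = 5
  d8 = d4*5 + d3/5 = 83/4
  d9 = d3 + d2/5 - d7 = 23/4
Walk from origin (0, 0):
  seg 1: right by d6 = 40 → (40, 0)
  seg 2: down by d1 = 5 → (40, -5)
  seg 3: left by d7 = 5 → (35, -5)
  seg 4: right by d9 = 23/4 → (163/4, -5)
  seg 5: down by d3 = 10 → (163/4, -15)
  seg 6: right by d8 = 83/4 → (123/2, -15)
  seg 7: down by d4 = 15/4 → (123/2, -75/4)
  seg 8: left by d7 = 5 → (113/2, -75/4)
  seg 9: left by d6 = 40 → (33/2, -75/4)
  seg 10: left by d3 = 10 → (13/2, -75/4)

d5 = 25
d6 = 40
d7 = 5
d8 = 83/4
d9 = 23/4
endpoint = (13/2, -75/4)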